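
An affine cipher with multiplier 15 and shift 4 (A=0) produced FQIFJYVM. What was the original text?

HGCHJKPE

The inverse of 15 mod 26 is 7, since 15·7=105≡1. Apply D(y)=7·(y−4) mod 26:
F(5): 7·(5−4)=7 → H
Q(16): 7·(16−4)=84≡6 → G
I(8): 7·(8−4)=28≡2 → C
F(5): 7·(5−4)=7 → H
J(9): 7·(9−4)=35≡9 → J
Y(24): 7·(24−4)=140≡10 → K
V(21): 7·(21−4)=119≡15 → P
M(12): 7·(12−4)=56≡4 → E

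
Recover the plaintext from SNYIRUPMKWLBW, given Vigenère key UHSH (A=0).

YGGBXNXFQPTUC

Repeat the key across the ciphertext: UHSHUHSHUHSHU
S(18)−U(20): -2≡24 → Y
N(13)−H(7): 6 → G
Y(24)−S(18): 6 → G
I(8)−H(7): 1 → B
R(17)−U(20): -3≡23 → X
U(20)−H(7): 13 → N
P(15)−S(18): -3≡23 → X
M(12)−H(7): 5 → F
K(10)−U(20): -10≡16 → Q
W(22)−H(7): 15 → P
L(11)−S(18): -7≡19 → T
B(1)−H(7): -6≡20 → U
W(22)−U(20): 2 → C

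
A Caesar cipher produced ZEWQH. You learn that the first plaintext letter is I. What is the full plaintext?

From the crib: Z(25)−I(8)=17, so the shift is 17.
Subtract 17 from each ciphertext letter:
Z(25): 25−17=8 → I
E(4): 4−17=-13≡13 → N
W(22): 22−17=5 → F
Q(16): 16−17=-1≡25 → Z
H(7): 7−17=-10≡16 → Q

INFZQ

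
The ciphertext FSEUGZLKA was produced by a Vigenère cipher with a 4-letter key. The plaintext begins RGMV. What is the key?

Subtract each crib letter from the matching ciphertext letter (mod 26):
F(5)−R(17)=-12≡14 → O
S(18)−G(6)=12 → M
E(4)−M(12)=-8≡18 → S
U(20)−V(21)=-1≡25 → Z

OMSZ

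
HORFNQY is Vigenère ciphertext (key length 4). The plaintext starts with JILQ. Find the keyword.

YGGP

Subtract each crib letter from the matching ciphertext letter (mod 26):
H(7)−J(9)=-2≡24 → Y
O(14)−I(8)=6 → G
R(17)−L(11)=6 → G
F(5)−Q(16)=-11≡15 → P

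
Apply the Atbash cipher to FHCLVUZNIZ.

F(5) → U(20)
H(7) → S(18)
C(2) → X(23)
L(11) → O(14)
V(21) → E(4)
U(20) → F(5)
Z(25) → A(0)
N(13) → M(12)
I(8) → R(17)
Z(25) → A(0)

USXOEFAMRA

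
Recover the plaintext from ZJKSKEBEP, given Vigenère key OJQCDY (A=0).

Repeat the key across the ciphertext: OJQCDYOJQ
Z(25)−O(14): 11 → L
J(9)−J(9): 0 → A
K(10)−Q(16): -6≡20 → U
S(18)−C(2): 16 → Q
K(10)−D(3): 7 → H
E(4)−Y(24): -20≡6 → G
B(1)−O(14): -13≡13 → N
E(4)−J(9): -5≡21 → V
P(15)−Q(16): -1≡25 → Z

LAUQHGNVZ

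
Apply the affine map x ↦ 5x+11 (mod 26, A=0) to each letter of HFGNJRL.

UKPYESO

H(7): 5·7+11=46≡20 → U
F(5): 5·5+11=36≡10 → K
G(6): 5·6+11=41≡15 → P
N(13): 5·13+11=76≡24 → Y
J(9): 5·9+11=56≡4 → E
R(17): 5·17+11=96≡18 → S
L(11): 5·11+11=66≡14 → O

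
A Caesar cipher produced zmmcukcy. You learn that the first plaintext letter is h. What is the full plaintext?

huukcskg

From the crib: z(25)−h(7)=18, so the shift is 18.
Subtract 18 from each ciphertext letter:
z(25): 25−18=7 → h
m(12): 12−18=-6≡20 → u
m(12): 12−18=-6≡20 → u
c(2): 2−18=-16≡10 → k
u(20): 20−18=2 → c
k(10): 10−18=-8≡18 → s
c(2): 2−18=-16≡10 → k
y(24): 24−18=6 → g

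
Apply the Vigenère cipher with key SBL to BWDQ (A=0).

Repeat the key across the message: SBLS
B(1)+S(18): 19 → T
W(22)+B(1): 23 → X
D(3)+L(11): 14 → O
Q(16)+S(18): 34≡8 → I

TXOI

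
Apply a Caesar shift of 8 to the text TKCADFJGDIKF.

BSKILNROLQSN

T(19): 19+8=27≡1 → B
K(10): 10+8=18 → S
C(2): 2+8=10 → K
A(0): 0+8=8 → I
D(3): 3+8=11 → L
F(5): 5+8=13 → N
J(9): 9+8=17 → R
G(6): 6+8=14 → O
D(3): 3+8=11 → L
I(8): 8+8=16 → Q
K(10): 10+8=18 → S
F(5): 5+8=13 → N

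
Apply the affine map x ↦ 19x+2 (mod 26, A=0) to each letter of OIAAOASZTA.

IYCCICGJZC

O(14): 19·14+2=268≡8 → I
I(8): 19·8+2=154≡24 → Y
A(0): 19·0+2=2 → C
A(0): 19·0+2=2 → C
O(14): 19·14+2=268≡8 → I
A(0): 19·0+2=2 → C
S(18): 19·18+2=344≡6 → G
Z(25): 19·25+2=477≡9 → J
T(19): 19·19+2=363≡25 → Z
A(0): 19·0+2=2 → C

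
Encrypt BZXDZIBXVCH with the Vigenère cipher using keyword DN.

Repeat the key across the message: DNDNDNDNDND
B(1)+D(3): 4 → E
Z(25)+N(13): 38≡12 → M
X(23)+D(3): 26≡0 → A
D(3)+N(13): 16 → Q
Z(25)+D(3): 28≡2 → C
I(8)+N(13): 21 → V
B(1)+D(3): 4 → E
X(23)+N(13): 36≡10 → K
V(21)+D(3): 24 → Y
C(2)+N(13): 15 → P
H(7)+D(3): 10 → K

EMAQCVEKYPK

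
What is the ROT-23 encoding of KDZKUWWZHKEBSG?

K(10): 10+23=33≡7 → H
D(3): 3+23=26≡0 → A
Z(25): 25+23=48≡22 → W
K(10): 10+23=33≡7 → H
U(20): 20+23=43≡17 → R
W(22): 22+23=45≡19 → T
W(22): 22+23=45≡19 → T
Z(25): 25+23=48≡22 → W
H(7): 7+23=30≡4 → E
K(10): 10+23=33≡7 → H
E(4): 4+23=27≡1 → B
B(1): 1+23=24 → Y
S(18): 18+23=41≡15 → P
G(6): 6+23=29≡3 → D

HAWHRTTWEHBYPD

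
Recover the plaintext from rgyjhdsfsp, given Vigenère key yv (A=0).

Repeat the key across the ciphertext: yvyvyvyvyv
r(17)−y(24): -7≡19 → t
g(6)−v(21): -15≡11 → l
y(24)−y(24): 0 → a
j(9)−v(21): -12≡14 → o
h(7)−y(24): -17≡9 → j
d(3)−v(21): -18≡8 → i
s(18)−y(24): -6≡20 → u
f(5)−v(21): -16≡10 → k
s(18)−y(24): -6≡20 → u
p(15)−v(21): -6≡20 → u

tlaojiukuu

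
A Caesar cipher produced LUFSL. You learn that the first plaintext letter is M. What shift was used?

25

From the crib: L(11)−M(12)=-1≡25, so the shift is 25.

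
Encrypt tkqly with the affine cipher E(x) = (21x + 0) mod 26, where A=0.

jcyxk

t(19): 21·19+0=399≡9 → j
k(10): 21·10+0=210≡2 → c
q(16): 21·16+0=336≡24 → y
l(11): 21·11+0=231≡23 → x
y(24): 21·24+0=504≡10 → k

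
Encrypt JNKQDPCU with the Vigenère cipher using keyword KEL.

Repeat the key across the message: KELKELKE
J(9)+K(10): 19 → T
N(13)+E(4): 17 → R
K(10)+L(11): 21 → V
Q(16)+K(10): 26≡0 → A
D(3)+E(4): 7 → H
P(15)+L(11): 26≡0 → A
C(2)+K(10): 12 → M
U(20)+E(4): 24 → Y

TRVAHAMY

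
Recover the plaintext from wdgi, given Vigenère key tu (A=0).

djno

Repeat the key across the ciphertext: tutu
w(22)−t(19): 3 → d
d(3)−u(20): -17≡9 → j
g(6)−t(19): -13≡13 → n
i(8)−u(20): -12≡14 → o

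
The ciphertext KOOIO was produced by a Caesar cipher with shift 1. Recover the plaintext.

K(10): 10−1=9 → J
O(14): 14−1=13 → N
O(14): 14−1=13 → N
I(8): 8−1=7 → H
O(14): 14−1=13 → N

JNNHN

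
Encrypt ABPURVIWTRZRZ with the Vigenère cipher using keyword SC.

Repeat the key across the message: SCSCSCSCSCSCS
A(0)+S(18): 18 → S
B(1)+C(2): 3 → D
P(15)+S(18): 33≡7 → H
U(20)+C(2): 22 → W
R(17)+S(18): 35≡9 → J
V(21)+C(2): 23 → X
I(8)+S(18): 26≡0 → A
W(22)+C(2): 24 → Y
T(19)+S(18): 37≡11 → L
R(17)+C(2): 19 → T
Z(25)+S(18): 43≡17 → R
R(17)+C(2): 19 → T
Z(25)+S(18): 43≡17 → R

SDHWJXAYLTRTR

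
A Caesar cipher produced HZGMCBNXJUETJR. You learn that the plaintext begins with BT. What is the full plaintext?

BTAGWVHRDOYNDL

From the crib: H(7)−B(1)=6, so the shift is 6.
Subtract 6 from each ciphertext letter:
H(7): 7−6=1 → B
Z(25): 25−6=19 → T
G(6): 6−6=0 → A
M(12): 12−6=6 → G
C(2): 2−6=-4≡22 → W
B(1): 1−6=-5≡21 → V
N(13): 13−6=7 → H
X(23): 23−6=17 → R
J(9): 9−6=3 → D
U(20): 20−6=14 → O
E(4): 4−6=-2≡24 → Y
T(19): 19−6=13 → N
J(9): 9−6=3 → D
R(17): 17−6=11 → L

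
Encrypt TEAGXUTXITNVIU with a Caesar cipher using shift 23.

QBXDURQUFQKSFR

T(19): 19+23=42≡16 → Q
E(4): 4+23=27≡1 → B
A(0): 0+23=23 → X
G(6): 6+23=29≡3 → D
X(23): 23+23=46≡20 → U
U(20): 20+23=43≡17 → R
T(19): 19+23=42≡16 → Q
X(23): 23+23=46≡20 → U
I(8): 8+23=31≡5 → F
T(19): 19+23=42≡16 → Q
N(13): 13+23=36≡10 → K
V(21): 21+23=44≡18 → S
I(8): 8+23=31≡5 → F
U(20): 20+23=43≡17 → R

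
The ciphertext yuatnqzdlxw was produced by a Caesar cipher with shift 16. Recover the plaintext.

y(24): 24−16=8 → i
u(20): 20−16=4 → e
a(0): 0−16=-16≡10 → k
t(19): 19−16=3 → d
n(13): 13−16=-3≡23 → x
q(16): 16−16=0 → a
z(25): 25−16=9 → j
d(3): 3−16=-13≡13 → n
l(11): 11−16=-5≡21 → v
x(23): 23−16=7 → h
w(22): 22−16=6 → g

iekdxajnvhg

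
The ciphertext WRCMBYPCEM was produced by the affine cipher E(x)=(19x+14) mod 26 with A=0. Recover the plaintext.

KHYENGLYUE

The inverse of 19 mod 26 is 11, since 19·11=209≡1. Apply D(y)=11·(y−14) mod 26:
W(22): 11·(22−14)=88≡10 → K
R(17): 11·(17−14)=33≡7 → H
C(2): 11·(2−14)=-132≡24 → Y
M(12): 11·(12−14)=-22≡4 → E
B(1): 11·(1−14)=-143≡13 → N
Y(24): 11·(24−14)=110≡6 → G
P(15): 11·(15−14)=11 → L
C(2): 11·(2−14)=-132≡24 → Y
E(4): 11·(4−14)=-110≡20 → U
M(12): 11·(12−14)=-22≡4 → E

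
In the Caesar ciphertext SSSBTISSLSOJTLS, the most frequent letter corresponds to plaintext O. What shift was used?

The most frequent ciphertext letter is S (appears 7 times).
S is position 18; O is position 14.
Shift = 4.

4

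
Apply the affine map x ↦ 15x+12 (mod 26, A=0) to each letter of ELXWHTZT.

UVTENLXL

E(4): 15·4+12=72≡20 → U
L(11): 15·11+12=177≡21 → V
X(23): 15·23+12=357≡19 → T
W(22): 15·22+12=342≡4 → E
H(7): 15·7+12=117≡13 → N
T(19): 15·19+12=297≡11 → L
Z(25): 15·25+12=387≡23 → X
T(19): 15·19+12=297≡11 → L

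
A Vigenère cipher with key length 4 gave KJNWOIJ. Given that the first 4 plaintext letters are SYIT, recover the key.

SLFD

Subtract each crib letter from the matching ciphertext letter (mod 26):
K(10)−S(18)=-8≡18 → S
J(9)−Y(24)=-15≡11 → L
N(13)−I(8)=5 → F
W(22)−T(19)=3 → D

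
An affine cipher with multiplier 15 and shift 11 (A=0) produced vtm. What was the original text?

seh

The inverse of 15 mod 26 is 7, since 15·7=105≡1. Apply D(y)=7·(y−11) mod 26:
v(21): 7·(21−11)=70≡18 → s
t(19): 7·(19−11)=56≡4 → e
m(12): 7·(12−11)=7 → h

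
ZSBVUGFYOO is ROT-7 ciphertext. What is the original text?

SLUONZYRHH

Z(25): 25−7=18 → S
S(18): 18−7=11 → L
B(1): 1−7=-6≡20 → U
V(21): 21−7=14 → O
U(20): 20−7=13 → N
G(6): 6−7=-1≡25 → Z
F(5): 5−7=-2≡24 → Y
Y(24): 24−7=17 → R
O(14): 14−7=7 → H
O(14): 14−7=7 → H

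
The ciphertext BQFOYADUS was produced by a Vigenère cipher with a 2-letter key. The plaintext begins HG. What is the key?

Subtract each crib letter from the matching ciphertext letter (mod 26):
B(1)−H(7)=-6≡20 → U
Q(16)−G(6)=10 → K

UK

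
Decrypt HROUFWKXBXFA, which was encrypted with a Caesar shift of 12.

VFCITKYLPLTO

H(7): 7−12=-5≡21 → V
R(17): 17−12=5 → F
O(14): 14−12=2 → C
U(20): 20−12=8 → I
F(5): 5−12=-7≡19 → T
W(22): 22−12=10 → K
K(10): 10−12=-2≡24 → Y
X(23): 23−12=11 → L
B(1): 1−12=-11≡15 → P
X(23): 23−12=11 → L
F(5): 5−12=-7≡19 → T
A(0): 0−12=-12≡14 → O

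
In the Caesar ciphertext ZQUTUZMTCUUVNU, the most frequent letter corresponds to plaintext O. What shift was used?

The most frequent ciphertext letter is U (appears 5 times).
U is position 20; O is position 14.
Shift = 6.

6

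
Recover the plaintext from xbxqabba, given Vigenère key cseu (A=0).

vjtwyjxg

Repeat the key across the ciphertext: cseucseu
x(23)−c(2): 21 → v
b(1)−s(18): -17≡9 → j
x(23)−e(4): 19 → t
q(16)−u(20): -4≡22 → w
a(0)−c(2): -2≡24 → y
b(1)−s(18): -17≡9 → j
b(1)−e(4): -3≡23 → x
a(0)−u(20): -20≡6 → g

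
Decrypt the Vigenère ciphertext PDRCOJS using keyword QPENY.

ZONPQTD

Repeat the key across the ciphertext: QPENYQP
P(15)−Q(16): -1≡25 → Z
D(3)−P(15): -12≡14 → O
R(17)−E(4): 13 → N
C(2)−N(13): -11≡15 → P
O(14)−Y(24): -10≡16 → Q
J(9)−Q(16): -7≡19 → T
S(18)−P(15): 3 → D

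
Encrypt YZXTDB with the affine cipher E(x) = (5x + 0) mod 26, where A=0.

QVLRPF

Y(24): 5·24+0=120≡16 → Q
Z(25): 5·25+0=125≡21 → V
X(23): 5·23+0=115≡11 → L
T(19): 5·19+0=95≡17 → R
D(3): 5·3+0=15 → P
B(1): 5·1+0=5 → F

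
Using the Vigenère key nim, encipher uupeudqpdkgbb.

hcbrcpdxpxono

Repeat the key across the message: nimnimnimnimn
u(20)+n(13): 33≡7 → h
u(20)+i(8): 28≡2 → c
p(15)+m(12): 27≡1 → b
e(4)+n(13): 17 → r
u(20)+i(8): 28≡2 → c
d(3)+m(12): 15 → p
q(16)+n(13): 29≡3 → d
p(15)+i(8): 23 → x
d(3)+m(12): 15 → p
k(10)+n(13): 23 → x
g(6)+i(8): 14 → o
b(1)+m(12): 13 → n
b(1)+n(13): 14 → o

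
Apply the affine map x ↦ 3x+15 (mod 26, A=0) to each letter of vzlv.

v(21): 3·21+15=78≡0 → a
z(25): 3·25+15=90≡12 → m
l(11): 3·11+15=48≡22 → w
v(21): 3·21+15=78≡0 → a

amwa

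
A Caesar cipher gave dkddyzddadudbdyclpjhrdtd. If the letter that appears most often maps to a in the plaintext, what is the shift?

3

The most frequent ciphertext letter is d (appears 10 times).
d is position 3; a is position 0.
Shift = 3.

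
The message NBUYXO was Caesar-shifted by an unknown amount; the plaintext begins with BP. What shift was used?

12

From the crib: N(13)−B(1)=12, so the shift is 12.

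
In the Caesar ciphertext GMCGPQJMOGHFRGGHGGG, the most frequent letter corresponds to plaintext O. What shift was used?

The most frequent ciphertext letter is G (appears 8 times).
G is position 6; O is position 14.
Shift = -8≡18.

18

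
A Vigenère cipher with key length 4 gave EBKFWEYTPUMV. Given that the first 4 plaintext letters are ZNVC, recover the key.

Subtract each crib letter from the matching ciphertext letter (mod 26):
E(4)−Z(25)=-21≡5 → F
B(1)−N(13)=-12≡14 → O
K(10)−V(21)=-11≡15 → P
F(5)−C(2)=3 → D

FOPD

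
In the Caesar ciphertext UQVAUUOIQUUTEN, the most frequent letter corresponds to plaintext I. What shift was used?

12

The most frequent ciphertext letter is U (appears 5 times).
U is position 20; I is position 8.
Shift = 12.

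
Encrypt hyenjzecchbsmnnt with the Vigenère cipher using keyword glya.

Repeat the key across the message: glyaglyaglyaglya
h(7)+g(6): 13 → n
y(24)+l(11): 35≡9 → j
e(4)+y(24): 28≡2 → c
n(13)+a(0): 13 → n
j(9)+g(6): 15 → p
z(25)+l(11): 36≡10 → k
e(4)+y(24): 28≡2 → c
c(2)+a(0): 2 → c
c(2)+g(6): 8 → i
h(7)+l(11): 18 → s
b(1)+y(24): 25 → z
s(18)+a(0): 18 → s
m(12)+g(6): 18 → s
n(13)+l(11): 24 → y
n(13)+y(24): 37≡11 → l
t(19)+a(0): 19 → t

njcnpkcciszssylt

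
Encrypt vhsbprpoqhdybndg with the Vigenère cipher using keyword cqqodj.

Repeat the key across the message: cqqodjcqqodjcqqo
v(21)+c(2): 23 → x
h(7)+q(16): 23 → x
s(18)+q(16): 34≡8 → i
b(1)+o(14): 15 → p
p(15)+d(3): 18 → s
r(17)+j(9): 26≡0 → a
p(15)+c(2): 17 → r
o(14)+q(16): 30≡4 → e
q(16)+q(16): 32≡6 → g
h(7)+o(14): 21 → v
d(3)+d(3): 6 → g
y(24)+j(9): 33≡7 → h
b(1)+c(2): 3 → d
n(13)+q(16): 29≡3 → d
d(3)+q(16): 19 → t
g(6)+o(14): 20 → u

xxipsaregvghddtu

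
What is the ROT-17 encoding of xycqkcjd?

x(23): 23+17=40≡14 → o
y(24): 24+17=41≡15 → p
c(2): 2+17=19 → t
q(16): 16+17=33≡7 → h
k(10): 10+17=27≡1 → b
c(2): 2+17=19 → t
j(9): 9+17=26≡0 → a
d(3): 3+17=20 → u

opthbtau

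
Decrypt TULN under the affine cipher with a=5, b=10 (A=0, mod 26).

The inverse of 5 mod 26 is 21, since 5·21=105≡1. Apply D(y)=21·(y−10) mod 26:
T(19): 21·(19−10)=189≡7 → H
U(20): 21·(20−10)=210≡2 → C
L(11): 21·(11−10)=21 → V
N(13): 21·(13−10)=63≡11 → L

HCVL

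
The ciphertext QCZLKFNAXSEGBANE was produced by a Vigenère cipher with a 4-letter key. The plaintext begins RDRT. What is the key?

Subtract each crib letter from the matching ciphertext letter (mod 26):
Q(16)−R(17)=-1≡25 → Z
C(2)−D(3)=-1≡25 → Z
Z(25)−R(17)=8 → I
L(11)−T(19)=-8≡18 → S

ZZIS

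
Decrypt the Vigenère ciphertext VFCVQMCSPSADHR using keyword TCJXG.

CDTYKTAJSMHBYU

Repeat the key across the ciphertext: TCJXGTCJXGTCJX
V(21)−T(19): 2 → C
F(5)−C(2): 3 → D
C(2)−J(9): -7≡19 → T
V(21)−X(23): -2≡24 → Y
Q(16)−G(6): 10 → K
M(12)−T(19): -7≡19 → T
C(2)−C(2): 0 → A
S(18)−J(9): 9 → J
P(15)−X(23): -8≡18 → S
S(18)−G(6): 12 → M
A(0)−T(19): -19≡7 → H
D(3)−C(2): 1 → B
H(7)−J(9): -2≡24 → Y
R(17)−X(23): -6≡20 → U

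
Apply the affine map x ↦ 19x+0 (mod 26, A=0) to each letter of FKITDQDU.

RIWXFSFQ

F(5): 19·5+0=95≡17 → R
K(10): 19·10+0=190≡8 → I
I(8): 19·8+0=152≡22 → W
T(19): 19·19+0=361≡23 → X
D(3): 19·3+0=57≡5 → F
Q(16): 19·16+0=304≡18 → S
D(3): 19·3+0=57≡5 → F
U(20): 19·20+0=380≡16 → Q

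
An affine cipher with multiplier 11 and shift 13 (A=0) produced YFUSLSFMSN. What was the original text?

The inverse of 11 mod 26 is 19, since 11·19=209≡1. Apply D(y)=19·(y−13) mod 26:
Y(24): 19·(24−13)=209≡1 → B
F(5): 19·(5−13)=-152≡4 → E
U(20): 19·(20−13)=133≡3 → D
S(18): 19·(18−13)=95≡17 → R
L(11): 19·(11−13)=-38≡14 → O
S(18): 19·(18−13)=95≡17 → R
F(5): 19·(5−13)=-152≡4 → E
M(12): 19·(12−13)=-19≡7 → H
S(18): 19·(18−13)=95≡17 → R
N(13): 19·(13−13)=0 → A

BEDROREHRA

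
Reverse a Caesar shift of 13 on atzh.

a(0): 0−13=-13≡13 → n
t(19): 19−13=6 → g
z(25): 25−13=12 → m
h(7): 7−13=-6≡20 → u

ngmu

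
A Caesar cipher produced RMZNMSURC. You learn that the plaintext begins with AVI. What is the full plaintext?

From the crib: R(17)−A(0)=17, so the shift is 17.
Subtract 17 from each ciphertext letter:
R(17): 17−17=0 → A
M(12): 12−17=-5≡21 → V
Z(25): 25−17=8 → I
N(13): 13−17=-4≡22 → W
M(12): 12−17=-5≡21 → V
S(18): 18−17=1 → B
U(20): 20−17=3 → D
R(17): 17−17=0 → A
C(2): 2−17=-15≡11 → L

AVIWVBDAL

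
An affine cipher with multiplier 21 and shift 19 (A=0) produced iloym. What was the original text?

xmbzr

The inverse of 21 mod 26 is 5, since 21·5=105≡1. Apply D(y)=5·(y−19) mod 26:
i(8): 5·(8−19)=-55≡23 → x
l(11): 5·(11−19)=-40≡12 → m
o(14): 5·(14−19)=-25≡1 → b
y(24): 5·(24−19)=25 → z
m(12): 5·(12−19)=-35≡17 → r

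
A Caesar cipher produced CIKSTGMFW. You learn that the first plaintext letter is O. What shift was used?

From the crib: C(2)−O(14)=-12≡14, so the shift is 14.

14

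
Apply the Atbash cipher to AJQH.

ZQJS

A(0) → Z(25)
J(9) → Q(16)
Q(16) → J(9)
H(7) → S(18)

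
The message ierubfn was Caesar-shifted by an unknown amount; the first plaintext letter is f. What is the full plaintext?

From the crib: i(8)−f(5)=3, so the shift is 3.
Subtract 3 from each ciphertext letter:
i(8): 8−3=5 → f
e(4): 4−3=1 → b
r(17): 17−3=14 → o
u(20): 20−3=17 → r
b(1): 1−3=-2≡24 → y
f(5): 5−3=2 → c
n(13): 13−3=10 → k

fboryck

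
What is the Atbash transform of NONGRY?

N(13) → M(12)
O(14) → L(11)
N(13) → M(12)
G(6) → T(19)
R(17) → I(8)
Y(24) → B(1)

MLMTIB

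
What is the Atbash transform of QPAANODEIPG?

Q(16) → J(9)
P(15) → K(10)
A(0) → Z(25)
A(0) → Z(25)
N(13) → M(12)
O(14) → L(11)
D(3) → W(22)
E(4) → V(21)
I(8) → R(17)
P(15) → K(10)
G(6) → T(19)

JKZZMLWVRKT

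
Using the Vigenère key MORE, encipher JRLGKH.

Repeat the key across the message: MOREMO
J(9)+M(12): 21 → V
R(17)+O(14): 31≡5 → F
L(11)+R(17): 28≡2 → C
G(6)+E(4): 10 → K
K(10)+M(12): 22 → W
H(7)+O(14): 21 → V

VFCKWV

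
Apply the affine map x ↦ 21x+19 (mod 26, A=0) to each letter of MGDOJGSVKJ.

LPEBAPHSVA

M(12): 21·12+19=271≡11 → L
G(6): 21·6+19=145≡15 → P
D(3): 21·3+19=82≡4 → E
O(14): 21·14+19=313≡1 → B
J(9): 21·9+19=208≡0 → A
G(6): 21·6+19=145≡15 → P
S(18): 21·18+19=397≡7 → H
V(21): 21·21+19=460≡18 → S
K(10): 21·10+19=229≡21 → V
J(9): 21·9+19=208≡0 → A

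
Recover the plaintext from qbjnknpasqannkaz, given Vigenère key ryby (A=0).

Repeat the key across the ciphertext: rybyrybyrybyryby
q(16)−r(17): -1≡25 → z
b(1)−y(24): -23≡3 → d
j(9)−b(1): 8 → i
n(13)−y(24): -11≡15 → p
k(10)−r(17): -7≡19 → t
n(13)−y(24): -11≡15 → p
p(15)−b(1): 14 → o
a(0)−y(24): -24≡2 → c
s(18)−r(17): 1 → b
q(16)−y(24): -8≡18 → s
a(0)−b(1): -1≡25 → z
n(13)−y(24): -11≡15 → p
n(13)−r(17): -4≡22 → w
k(10)−y(24): -14≡12 → m
a(0)−b(1): -1≡25 → z
z(25)−y(24): 1 → b

zdiptpocbszpwmzb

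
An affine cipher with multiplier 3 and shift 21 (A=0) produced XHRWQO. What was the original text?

SEQJHP

The inverse of 3 mod 26 is 9, since 3·9=27≡1. Apply D(y)=9·(y−21) mod 26:
X(23): 9·(23−21)=18 → S
H(7): 9·(7−21)=-126≡4 → E
R(17): 9·(17−21)=-36≡16 → Q
W(22): 9·(22−21)=9 → J
Q(16): 9·(16−21)=-45≡7 → H
O(14): 9·(14−21)=-63≡15 → P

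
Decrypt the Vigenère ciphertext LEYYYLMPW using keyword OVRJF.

XJHPTXRYN

Repeat the key across the ciphertext: OVRJFOVRJ
L(11)−O(14): -3≡23 → X
E(4)−V(21): -17≡9 → J
Y(24)−R(17): 7 → H
Y(24)−J(9): 15 → P
Y(24)−F(5): 19 → T
L(11)−O(14): -3≡23 → X
M(12)−V(21): -9≡17 → R
P(15)−R(17): -2≡24 → Y
W(22)−J(9): 13 → N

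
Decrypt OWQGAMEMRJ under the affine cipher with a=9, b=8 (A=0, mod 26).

The inverse of 9 mod 26 is 3, since 9·3=27≡1. Apply D(y)=3·(y−8) mod 26:
O(14): 3·(14−8)=18 → S
W(22): 3·(22−8)=42≡16 → Q
Q(16): 3·(16−8)=24 → Y
G(6): 3·(6−8)=-6≡20 → U
A(0): 3·(0−8)=-24≡2 → C
M(12): 3·(12−8)=12 → M
E(4): 3·(4−8)=-12≡14 → O
M(12): 3·(12−8)=12 → M
R(17): 3·(17−8)=27≡1 → B
J(9): 3·(9−8)=3 → D

SQYUCMOMBD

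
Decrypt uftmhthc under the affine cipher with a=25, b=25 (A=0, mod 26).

fugnsgsx

The inverse of 25 mod 26 is 25, since 25·25=625≡1. Apply D(y)=25·(y−25) mod 26:
u(20): 25·(20−25)=-125≡5 → f
f(5): 25·(5−25)=-500≡20 → u
t(19): 25·(19−25)=-150≡6 → g
m(12): 25·(12−25)=-325≡13 → n
h(7): 25·(7−25)=-450≡18 → s
t(19): 25·(19−25)=-150≡6 → g
h(7): 25·(7−25)=-450≡18 → s
c(2): 25·(2−25)=-575≡23 → x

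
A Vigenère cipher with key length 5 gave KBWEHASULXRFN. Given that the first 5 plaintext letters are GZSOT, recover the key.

ECEQO

Subtract each crib letter from the matching ciphertext letter (mod 26):
K(10)−G(6)=4 → E
B(1)−Z(25)=-24≡2 → C
W(22)−S(18)=4 → E
E(4)−O(14)=-10≡16 → Q
H(7)−T(19)=-12≡14 → O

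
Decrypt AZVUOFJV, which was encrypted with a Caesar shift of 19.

A(0): 0−19=-19≡7 → H
Z(25): 25−19=6 → G
V(21): 21−19=2 → C
U(20): 20−19=1 → B
O(14): 14−19=-5≡21 → V
F(5): 5−19=-14≡12 → M
J(9): 9−19=-10≡16 → Q
V(21): 21−19=2 → C

HGCBVMQC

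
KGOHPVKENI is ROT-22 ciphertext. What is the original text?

K(10): 10−22=-12≡14 → O
G(6): 6−22=-16≡10 → K
O(14): 14−22=-8≡18 → S
H(7): 7−22=-15≡11 → L
P(15): 15−22=-7≡19 → T
V(21): 21−22=-1≡25 → Z
K(10): 10−22=-12≡14 → O
E(4): 4−22=-18≡8 → I
N(13): 13−22=-9≡17 → R
I(8): 8−22=-14≡12 → M

OKSLTZOIRM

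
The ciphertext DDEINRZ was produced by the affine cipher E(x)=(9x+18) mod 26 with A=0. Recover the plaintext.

The inverse of 9 mod 26 is 3, since 9·3=27≡1. Apply D(y)=3·(y−18) mod 26:
D(3): 3·(3−18)=-45≡7 → H
D(3): 3·(3−18)=-45≡7 → H
E(4): 3·(4−18)=-42≡10 → K
I(8): 3·(8−18)=-30≡22 → W
N(13): 3·(13−18)=-15≡11 → L
R(17): 3·(17−18)=-3≡23 → X
Z(25): 3·(25−18)=21 → V

HHKWLXV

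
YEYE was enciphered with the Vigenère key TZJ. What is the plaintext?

FFPL

Repeat the key across the ciphertext: TZJT
Y(24)−T(19): 5 → F
E(4)−Z(25): -21≡5 → F
Y(24)−J(9): 15 → P
E(4)−T(19): -15≡11 → L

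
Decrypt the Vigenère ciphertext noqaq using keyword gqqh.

Repeat the key across the ciphertext: gqqhg
n(13)−g(6): 7 → h
o(14)−q(16): -2≡24 → y
q(16)−q(16): 0 → a
a(0)−h(7): -7≡19 → t
q(16)−g(6): 10 → k

hyatk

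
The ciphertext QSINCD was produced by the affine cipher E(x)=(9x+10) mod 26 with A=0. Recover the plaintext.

SYUJCF

The inverse of 9 mod 26 is 3, since 9·3=27≡1. Apply D(y)=3·(y−10) mod 26:
Q(16): 3·(16−10)=18 → S
S(18): 3·(18−10)=24 → Y
I(8): 3·(8−10)=-6≡20 → U
N(13): 3·(13−10)=9 → J
C(2): 3·(2−10)=-24≡2 → C
D(3): 3·(3−10)=-21≡5 → F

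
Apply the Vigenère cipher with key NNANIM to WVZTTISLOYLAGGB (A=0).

JIZGBUFYOLTMTTB

Repeat the key across the message: NNANIMNNANIMNNA
W(22)+N(13): 35≡9 → J
V(21)+N(13): 34≡8 → I
Z(25)+A(0): 25 → Z
T(19)+N(13): 32≡6 → G
T(19)+I(8): 27≡1 → B
I(8)+M(12): 20 → U
S(18)+N(13): 31≡5 → F
L(11)+N(13): 24 → Y
O(14)+A(0): 14 → O
Y(24)+N(13): 37≡11 → L
L(11)+I(8): 19 → T
A(0)+M(12): 12 → M
G(6)+N(13): 19 → T
G(6)+N(13): 19 → T
B(1)+A(0): 1 → B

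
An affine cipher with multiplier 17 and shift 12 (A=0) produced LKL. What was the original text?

The inverse of 17 mod 26 is 23, since 17·23=391≡1. Apply D(y)=23·(y−12) mod 26:
L(11): 23·(11−12)=-23≡3 → D
K(10): 23·(10−12)=-46≡6 → G
L(11): 23·(11−12)=-23≡3 → D

DGD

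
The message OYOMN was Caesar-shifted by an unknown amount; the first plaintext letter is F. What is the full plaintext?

From the crib: O(14)−F(5)=9, so the shift is 9.
Subtract 9 from each ciphertext letter:
O(14): 14−9=5 → F
Y(24): 24−9=15 → P
O(14): 14−9=5 → F
M(12): 12−9=3 → D
N(13): 13−9=4 → E

FPFDE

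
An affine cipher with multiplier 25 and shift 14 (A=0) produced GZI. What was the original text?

The inverse of 25 mod 26 is 25, since 25·25=625≡1. Apply D(y)=25·(y−14) mod 26:
G(6): 25·(6−14)=-200≡8 → I
Z(25): 25·(25−14)=275≡15 → P
I(8): 25·(8−14)=-150≡6 → G

IPG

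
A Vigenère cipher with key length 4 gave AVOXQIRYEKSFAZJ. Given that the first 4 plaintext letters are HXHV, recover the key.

Subtract each crib letter from the matching ciphertext letter (mod 26):
A(0)−H(7)=-7≡19 → T
V(21)−X(23)=-2≡24 → Y
O(14)−H(7)=7 → H
X(23)−V(21)=2 → C

TYHC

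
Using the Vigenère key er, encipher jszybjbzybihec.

Repeat the key across the message: ererererererer
j(9)+e(4): 13 → n
s(18)+r(17): 35≡9 → j
z(25)+e(4): 29≡3 → d
y(24)+r(17): 41≡15 → p
b(1)+e(4): 5 → f
j(9)+r(17): 26≡0 → a
b(1)+e(4): 5 → f
z(25)+r(17): 42≡16 → q
y(24)+e(4): 28≡2 → c
b(1)+r(17): 18 → s
i(8)+e(4): 12 → m
h(7)+r(17): 24 → y
e(4)+e(4): 8 → i
c(2)+r(17): 19 → t

njdpfafqcsmyit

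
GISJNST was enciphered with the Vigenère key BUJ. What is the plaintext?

Repeat the key across the ciphertext: BUJBUJB
G(6)−B(1): 5 → F
I(8)−U(20): -12≡14 → O
S(18)−J(9): 9 → J
J(9)−B(1): 8 → I
N(13)−U(20): -7≡19 → T
S(18)−J(9): 9 → J
T(19)−B(1): 18 → S

FOJITJS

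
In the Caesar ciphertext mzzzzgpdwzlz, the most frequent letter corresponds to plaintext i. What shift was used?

17

The most frequent ciphertext letter is z (appears 6 times).
z is position 25; i is position 8.
Shift = 17.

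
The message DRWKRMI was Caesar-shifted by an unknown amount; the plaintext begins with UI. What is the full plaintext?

From the crib: D(3)−U(20)=-17≡9, so the shift is 9.
Subtract 9 from each ciphertext letter:
D(3): 3−9=-6≡20 → U
R(17): 17−9=8 → I
W(22): 22−9=13 → N
K(10): 10−9=1 → B
R(17): 17−9=8 → I
M(12): 12−9=3 → D
I(8): 8−9=-1≡25 → Z

UINBIDZ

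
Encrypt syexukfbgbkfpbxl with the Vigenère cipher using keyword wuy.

osctoibvexedlvvh

Repeat the key across the message: wuywuywuywuywuyw
s(18)+w(22): 40≡14 → o
y(24)+u(20): 44≡18 → s
e(4)+y(24): 28≡2 → c
x(23)+w(22): 45≡19 → t
u(20)+u(20): 40≡14 → o
k(10)+y(24): 34≡8 → i
f(5)+w(22): 27≡1 → b
b(1)+u(20): 21 → v
g(6)+y(24): 30≡4 → e
b(1)+w(22): 23 → x
k(10)+u(20): 30≡4 → e
f(5)+y(24): 29≡3 → d
p(15)+w(22): 37≡11 → l
b(1)+u(20): 21 → v
x(23)+y(24): 47≡21 → v
l(11)+w(22): 33≡7 → h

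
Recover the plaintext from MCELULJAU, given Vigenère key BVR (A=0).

LHNKZUIFD

Repeat the key across the ciphertext: BVRBVRBVR
M(12)−B(1): 11 → L
C(2)−V(21): -19≡7 → H
E(4)−R(17): -13≡13 → N
L(11)−B(1): 10 → K
U(20)−V(21): -1≡25 → Z
L(11)−R(17): -6≡20 → U
J(9)−B(1): 8 → I
A(0)−V(21): -21≡5 → F
U(20)−R(17): 3 → D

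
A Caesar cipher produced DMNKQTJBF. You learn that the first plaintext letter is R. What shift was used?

12

From the crib: D(3)−R(17)=-14≡12, so the shift is 12.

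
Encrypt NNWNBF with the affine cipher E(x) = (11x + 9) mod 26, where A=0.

WWRWUM

N(13): 11·13+9=152≡22 → W
N(13): 11·13+9=152≡22 → W
W(22): 11·22+9=251≡17 → R
N(13): 11·13+9=152≡22 → W
B(1): 11·1+9=20 → U
F(5): 11·5+9=64≡12 → M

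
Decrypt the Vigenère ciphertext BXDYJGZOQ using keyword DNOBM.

YKPXXDMAP

Repeat the key across the ciphertext: DNOBMDNOB
B(1)−D(3): -2≡24 → Y
X(23)−N(13): 10 → K
D(3)−O(14): -11≡15 → P
Y(24)−B(1): 23 → X
J(9)−M(12): -3≡23 → X
G(6)−D(3): 3 → D
Z(25)−N(13): 12 → M
O(14)−O(14): 0 → A
Q(16)−B(1): 15 → P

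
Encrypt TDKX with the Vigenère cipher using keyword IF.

BISC

Repeat the key across the message: IFIF
T(19)+I(8): 27≡1 → B
D(3)+F(5): 8 → I
K(10)+I(8): 18 → S
X(23)+F(5): 28≡2 → C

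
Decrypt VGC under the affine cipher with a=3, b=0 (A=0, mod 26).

The inverse of 3 mod 26 is 9, since 3·9=27≡1. Apply D(y)=9·(y−0) mod 26:
V(21): 9·(21−0)=189≡7 → H
G(6): 9·(6−0)=54≡2 → C
C(2): 9·(2−0)=18 → S

HCS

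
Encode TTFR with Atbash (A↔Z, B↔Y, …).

GGUI

T(19) → G(6)
T(19) → G(6)
F(5) → U(20)
R(17) → I(8)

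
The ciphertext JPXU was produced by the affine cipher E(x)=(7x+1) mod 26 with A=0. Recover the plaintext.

The inverse of 7 mod 26 is 15, since 7·15=105≡1. Apply D(y)=15·(y−1) mod 26:
J(9): 15·(9−1)=120≡16 → Q
P(15): 15·(15−1)=210≡2 → C
X(23): 15·(23−1)=330≡18 → S
U(20): 15·(20−1)=285≡25 → Z

QCSZ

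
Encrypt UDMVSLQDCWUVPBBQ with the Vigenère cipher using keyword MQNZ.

Repeat the key across the message: MQNZMQNZMQNZMQNZ
U(20)+M(12): 32≡6 → G
D(3)+Q(16): 19 → T
M(12)+N(13): 25 → Z
V(21)+Z(25): 46≡20 → U
S(18)+M(12): 30≡4 → E
L(11)+Q(16): 27≡1 → B
Q(16)+N(13): 29≡3 → D
D(3)+Z(25): 28≡2 → C
C(2)+M(12): 14 → O
W(22)+Q(16): 38≡12 → M
U(20)+N(13): 33≡7 → H
V(21)+Z(25): 46≡20 → U
P(15)+M(12): 27≡1 → B
B(1)+Q(16): 17 → R
B(1)+N(13): 14 → O
Q(16)+Z(25): 41≡15 → P

GTZUEBDCOMHUBROP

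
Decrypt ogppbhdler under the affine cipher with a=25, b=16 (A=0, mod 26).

ckbbpjnfmz

The inverse of 25 mod 26 is 25, since 25·25=625≡1. Apply D(y)=25·(y−16) mod 26:
o(14): 25·(14−16)=-50≡2 → c
g(6): 25·(6−16)=-250≡10 → k
p(15): 25·(15−16)=-25≡1 → b
p(15): 25·(15−16)=-25≡1 → b
b(1): 25·(1−16)=-375≡15 → p
h(7): 25·(7−16)=-225≡9 → j
d(3): 25·(3−16)=-325≡13 → n
l(11): 25·(11−16)=-125≡5 → f
e(4): 25·(4−16)=-300≡12 → m
r(17): 25·(17−16)=25 → z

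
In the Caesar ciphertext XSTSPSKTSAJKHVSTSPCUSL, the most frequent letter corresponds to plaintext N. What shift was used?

5

The most frequent ciphertext letter is S (appears 7 times).
S is position 18; N is position 13.
Shift = 5.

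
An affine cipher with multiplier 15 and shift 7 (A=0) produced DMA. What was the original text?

The inverse of 15 mod 26 is 7, since 15·7=105≡1. Apply D(y)=7·(y−7) mod 26:
D(3): 7·(3−7)=-28≡24 → Y
M(12): 7·(12−7)=35≡9 → J
A(0): 7·(0−7)=-49≡3 → D

YJD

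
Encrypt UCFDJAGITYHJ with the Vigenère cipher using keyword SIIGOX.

MKNJXXYQBEVG

Repeat the key across the message: SIIGOXSIIGOX
U(20)+S(18): 38≡12 → M
C(2)+I(8): 10 → K
F(5)+I(8): 13 → N
D(3)+G(6): 9 → J
J(9)+O(14): 23 → X
A(0)+X(23): 23 → X
G(6)+S(18): 24 → Y
I(8)+I(8): 16 → Q
T(19)+I(8): 27≡1 → B
Y(24)+G(6): 30≡4 → E
H(7)+O(14): 21 → V
J(9)+X(23): 32≡6 → G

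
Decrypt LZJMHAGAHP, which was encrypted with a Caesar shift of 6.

L(11): 11−6=5 → F
Z(25): 25−6=19 → T
J(9): 9−6=3 → D
M(12): 12−6=6 → G
H(7): 7−6=1 → B
A(0): 0−6=-6≡20 → U
G(6): 6−6=0 → A
A(0): 0−6=-6≡20 → U
H(7): 7−6=1 → B
P(15): 15−6=9 → J

FTDGBUAUBJ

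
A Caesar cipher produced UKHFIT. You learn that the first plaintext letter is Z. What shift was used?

From the crib: U(20)−Z(25)=-5≡21, so the shift is 21.

21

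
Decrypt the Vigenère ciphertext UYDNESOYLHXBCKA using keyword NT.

Repeat the key across the ciphertext: NTNTNTNTNTNTNTN
U(20)−N(13): 7 → H
Y(24)−T(19): 5 → F
D(3)−N(13): -10≡16 → Q
N(13)−T(19): -6≡20 → U
E(4)−N(13): -9≡17 → R
S(18)−T(19): -1≡25 → Z
O(14)−N(13): 1 → B
Y(24)−T(19): 5 → F
L(11)−N(13): -2≡24 → Y
H(7)−T(19): -12≡14 → O
X(23)−N(13): 10 → K
B(1)−T(19): -18≡8 → I
C(2)−N(13): -11≡15 → P
K(10)−T(19): -9≡17 → R
A(0)−N(13): -13≡13 → N

HFQURZBFYOKIPRN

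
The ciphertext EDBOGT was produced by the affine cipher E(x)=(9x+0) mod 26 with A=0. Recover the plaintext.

MJDQSF

The inverse of 9 mod 26 is 3, since 9·3=27≡1. Apply D(y)=3·(y−0) mod 26:
E(4): 3·(4−0)=12 → M
D(3): 3·(3−0)=9 → J
B(1): 3·(1−0)=3 → D
O(14): 3·(14−0)=42≡16 → Q
G(6): 3·(6−0)=18 → S
T(19): 3·(19−0)=57≡5 → F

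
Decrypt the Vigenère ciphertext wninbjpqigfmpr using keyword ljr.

Repeat the key across the ciphertext: ljrljrljrljrlj
w(22)−l(11): 11 → l
n(13)−j(9): 4 → e
i(8)−r(17): -9≡17 → r
n(13)−l(11): 2 → c
b(1)−j(9): -8≡18 → s
j(9)−r(17): -8≡18 → s
p(15)−l(11): 4 → e
q(16)−j(9): 7 → h
i(8)−r(17): -9≡17 → r
g(6)−l(11): -5≡21 → v
f(5)−j(9): -4≡22 → w
m(12)−r(17): -5≡21 → v
p(15)−l(11): 4 → e
r(17)−j(9): 8 → i

lercssehrvwvei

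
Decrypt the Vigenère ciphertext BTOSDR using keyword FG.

WNJMYL

Repeat the key across the ciphertext: FGFGFG
B(1)−F(5): -4≡22 → W
T(19)−G(6): 13 → N
O(14)−F(5): 9 → J
S(18)−G(6): 12 → M
D(3)−F(5): -2≡24 → Y
R(17)−G(6): 11 → L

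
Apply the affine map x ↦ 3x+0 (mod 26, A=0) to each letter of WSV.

W(22): 3·22+0=66≡14 → O
S(18): 3·18+0=54≡2 → C
V(21): 3·21+0=63≡11 → L

OCL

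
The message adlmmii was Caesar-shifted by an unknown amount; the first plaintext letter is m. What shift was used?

14

From the crib: a(0)−m(12)=-12≡14, so the shift is 14.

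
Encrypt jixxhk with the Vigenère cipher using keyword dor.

Repeat the key across the message: dordor
j(9)+d(3): 12 → m
i(8)+o(14): 22 → w
x(23)+r(17): 40≡14 → o
x(23)+d(3): 26≡0 → a
h(7)+o(14): 21 → v
k(10)+r(17): 27≡1 → b

mwoavb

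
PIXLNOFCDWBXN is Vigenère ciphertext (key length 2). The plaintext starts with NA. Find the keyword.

CI

Subtract each crib letter from the matching ciphertext letter (mod 26):
P(15)−N(13)=2 → C
I(8)−A(0)=8 → I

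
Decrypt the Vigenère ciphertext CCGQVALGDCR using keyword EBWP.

YBKBRZPRZBV

Repeat the key across the ciphertext: EBWPEBWPEBW
C(2)−E(4): -2≡24 → Y
C(2)−B(1): 1 → B
G(6)−W(22): -16≡10 → K
Q(16)−P(15): 1 → B
V(21)−E(4): 17 → R
A(0)−B(1): -1≡25 → Z
L(11)−W(22): -11≡15 → P
G(6)−P(15): -9≡17 → R
D(3)−E(4): -1≡25 → Z
C(2)−B(1): 1 → B
R(17)−W(22): -5≡21 → V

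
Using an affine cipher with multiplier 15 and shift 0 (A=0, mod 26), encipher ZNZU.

Z(25): 15·25+0=375≡11 → L
N(13): 15·13+0=195≡13 → N
Z(25): 15·25+0=375≡11 → L
U(20): 15·20+0=300≡14 → O

LNLO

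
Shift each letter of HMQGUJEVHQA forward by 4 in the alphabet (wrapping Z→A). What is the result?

H(7): 7+4=11 → L
M(12): 12+4=16 → Q
Q(16): 16+4=20 → U
G(6): 6+4=10 → K
U(20): 20+4=24 → Y
J(9): 9+4=13 → N
E(4): 4+4=8 → I
V(21): 21+4=25 → Z
H(7): 7+4=11 → L
Q(16): 16+4=20 → U
A(0): 0+4=4 → E

LQUKYNIZLUE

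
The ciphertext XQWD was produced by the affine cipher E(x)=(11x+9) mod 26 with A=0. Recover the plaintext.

The inverse of 11 mod 26 is 19, since 11·19=209≡1. Apply D(y)=19·(y−9) mod 26:
X(23): 19·(23−9)=266≡6 → G
Q(16): 19·(16−9)=133≡3 → D
W(22): 19·(22−9)=247≡13 → N
D(3): 19·(3−9)=-114≡16 → Q

GDNQ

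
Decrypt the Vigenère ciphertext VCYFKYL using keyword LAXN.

Repeat the key across the ciphertext: LAXNLAX
V(21)−L(11): 10 → K
C(2)−A(0): 2 → C
Y(24)−X(23): 1 → B
F(5)−N(13): -8≡18 → S
K(10)−L(11): -1≡25 → Z
Y(24)−A(0): 24 → Y
L(11)−X(23): -12≡14 → O

KCBSZYO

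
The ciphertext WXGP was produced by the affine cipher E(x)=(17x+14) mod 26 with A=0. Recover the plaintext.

The inverse of 17 mod 26 is 23, since 17·23=391≡1. Apply D(y)=23·(y−14) mod 26:
W(22): 23·(22−14)=184≡2 → C
X(23): 23·(23−14)=207≡25 → Z
G(6): 23·(6−14)=-184≡24 → Y
P(15): 23·(15−14)=23 → X

CZYX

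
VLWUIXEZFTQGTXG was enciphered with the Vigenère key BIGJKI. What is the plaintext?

Repeat the key across the ciphertext: BIGJKIBIGJKIBIG
V(21)−B(1): 20 → U
L(11)−I(8): 3 → D
W(22)−G(6): 16 → Q
U(20)−J(9): 11 → L
I(8)−K(10): -2≡24 → Y
X(23)−I(8): 15 → P
E(4)−B(1): 3 → D
Z(25)−I(8): 17 → R
F(5)−G(6): -1≡25 → Z
T(19)−J(9): 10 → K
Q(16)−K(10): 6 → G
G(6)−I(8): -2≡24 → Y
T(19)−B(1): 18 → S
X(23)−I(8): 15 → P
G(6)−G(6): 0 → A

UDQLYPDRZKGYSPA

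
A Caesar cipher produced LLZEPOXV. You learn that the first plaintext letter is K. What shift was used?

From the crib: L(11)−K(10)=1, so the shift is 1.

1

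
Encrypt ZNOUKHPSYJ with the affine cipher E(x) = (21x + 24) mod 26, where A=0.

Z(25): 21·25+24=549≡3 → D
N(13): 21·13+24=297≡11 → L
O(14): 21·14+24=318≡6 → G
U(20): 21·20+24=444≡2 → C
K(10): 21·10+24=234≡0 → A
H(7): 21·7+24=171≡15 → P
P(15): 21·15+24=339≡1 → B
S(18): 21·18+24=402≡12 → M
Y(24): 21·24+24=528≡8 → I
J(9): 21·9+24=213≡5 → F

DLGCAPBMIF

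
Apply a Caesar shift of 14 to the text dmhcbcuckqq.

ravqpqiqyee

d(3): 3+14=17 → r
m(12): 12+14=26≡0 → a
h(7): 7+14=21 → v
c(2): 2+14=16 → q
b(1): 1+14=15 → p
c(2): 2+14=16 → q
u(20): 20+14=34≡8 → i
c(2): 2+14=16 → q
k(10): 10+14=24 → y
q(16): 16+14=30≡4 → e
q(16): 16+14=30≡4 → e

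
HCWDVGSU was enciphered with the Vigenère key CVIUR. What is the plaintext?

FHOJEEXM

Repeat the key across the ciphertext: CVIURCVI
H(7)−C(2): 5 → F
C(2)−V(21): -19≡7 → H
W(22)−I(8): 14 → O
D(3)−U(20): -17≡9 → J
V(21)−R(17): 4 → E
G(6)−C(2): 4 → E
S(18)−V(21): -3≡23 → X
U(20)−I(8): 12 → M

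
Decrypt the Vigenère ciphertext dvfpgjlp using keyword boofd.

Repeat the key across the ciphertext: boofdboo
d(3)−b(1): 2 → c
v(21)−o(14): 7 → h
f(5)−o(14): -9≡17 → r
p(15)−f(5): 10 → k
g(6)−d(3): 3 → d
j(9)−b(1): 8 → i
l(11)−o(14): -3≡23 → x
p(15)−o(14): 1 → b

chrkdixb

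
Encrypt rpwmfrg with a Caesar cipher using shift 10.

bzgwpbq

r(17): 17+10=27≡1 → b
p(15): 15+10=25 → z
w(22): 22+10=32≡6 → g
m(12): 12+10=22 → w
f(5): 5+10=15 → p
r(17): 17+10=27≡1 → b
g(6): 6+10=16 → q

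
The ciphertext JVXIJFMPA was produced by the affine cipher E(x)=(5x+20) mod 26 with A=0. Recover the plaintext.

The inverse of 5 mod 26 is 21, since 5·21=105≡1. Apply D(y)=21·(y−20) mod 26:
J(9): 21·(9−20)=-231≡3 → D
V(21): 21·(21−20)=21 → V
X(23): 21·(23−20)=63≡11 → L
I(8): 21·(8−20)=-252≡8 → I
J(9): 21·(9−20)=-231≡3 → D
F(5): 21·(5−20)=-315≡23 → X
M(12): 21·(12−20)=-168≡14 → O
P(15): 21·(15−20)=-105≡25 → Z
A(0): 21·(0−20)=-420≡22 → W

DVLIDXOZW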